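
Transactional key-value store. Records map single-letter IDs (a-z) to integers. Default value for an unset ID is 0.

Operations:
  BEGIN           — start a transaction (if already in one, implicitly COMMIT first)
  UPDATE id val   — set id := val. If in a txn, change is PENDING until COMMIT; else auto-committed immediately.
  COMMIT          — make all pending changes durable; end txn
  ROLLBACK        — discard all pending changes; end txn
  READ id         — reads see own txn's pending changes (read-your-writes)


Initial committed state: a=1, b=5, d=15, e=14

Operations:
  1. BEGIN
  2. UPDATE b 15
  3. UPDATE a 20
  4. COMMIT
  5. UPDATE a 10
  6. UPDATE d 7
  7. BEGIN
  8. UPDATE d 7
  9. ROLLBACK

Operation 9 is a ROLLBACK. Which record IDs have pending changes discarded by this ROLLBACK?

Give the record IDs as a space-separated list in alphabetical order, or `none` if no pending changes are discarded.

Answer: d

Derivation:
Initial committed: {a=1, b=5, d=15, e=14}
Op 1: BEGIN: in_txn=True, pending={}
Op 2: UPDATE b=15 (pending; pending now {b=15})
Op 3: UPDATE a=20 (pending; pending now {a=20, b=15})
Op 4: COMMIT: merged ['a', 'b'] into committed; committed now {a=20, b=15, d=15, e=14}
Op 5: UPDATE a=10 (auto-commit; committed a=10)
Op 6: UPDATE d=7 (auto-commit; committed d=7)
Op 7: BEGIN: in_txn=True, pending={}
Op 8: UPDATE d=7 (pending; pending now {d=7})
Op 9: ROLLBACK: discarded pending ['d']; in_txn=False
ROLLBACK at op 9 discards: ['d']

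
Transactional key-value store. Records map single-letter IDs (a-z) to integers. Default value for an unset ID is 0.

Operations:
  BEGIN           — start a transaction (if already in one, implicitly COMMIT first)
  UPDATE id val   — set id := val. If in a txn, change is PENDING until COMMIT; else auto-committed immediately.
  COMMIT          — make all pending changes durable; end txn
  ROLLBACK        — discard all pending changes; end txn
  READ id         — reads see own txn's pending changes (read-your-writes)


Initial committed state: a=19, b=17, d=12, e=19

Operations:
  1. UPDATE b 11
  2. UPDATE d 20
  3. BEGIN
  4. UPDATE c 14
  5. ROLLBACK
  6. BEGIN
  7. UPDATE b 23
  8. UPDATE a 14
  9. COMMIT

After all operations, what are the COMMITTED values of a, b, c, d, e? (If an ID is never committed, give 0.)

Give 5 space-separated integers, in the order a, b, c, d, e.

Answer: 14 23 0 20 19

Derivation:
Initial committed: {a=19, b=17, d=12, e=19}
Op 1: UPDATE b=11 (auto-commit; committed b=11)
Op 2: UPDATE d=20 (auto-commit; committed d=20)
Op 3: BEGIN: in_txn=True, pending={}
Op 4: UPDATE c=14 (pending; pending now {c=14})
Op 5: ROLLBACK: discarded pending ['c']; in_txn=False
Op 6: BEGIN: in_txn=True, pending={}
Op 7: UPDATE b=23 (pending; pending now {b=23})
Op 8: UPDATE a=14 (pending; pending now {a=14, b=23})
Op 9: COMMIT: merged ['a', 'b'] into committed; committed now {a=14, b=23, d=20, e=19}
Final committed: {a=14, b=23, d=20, e=19}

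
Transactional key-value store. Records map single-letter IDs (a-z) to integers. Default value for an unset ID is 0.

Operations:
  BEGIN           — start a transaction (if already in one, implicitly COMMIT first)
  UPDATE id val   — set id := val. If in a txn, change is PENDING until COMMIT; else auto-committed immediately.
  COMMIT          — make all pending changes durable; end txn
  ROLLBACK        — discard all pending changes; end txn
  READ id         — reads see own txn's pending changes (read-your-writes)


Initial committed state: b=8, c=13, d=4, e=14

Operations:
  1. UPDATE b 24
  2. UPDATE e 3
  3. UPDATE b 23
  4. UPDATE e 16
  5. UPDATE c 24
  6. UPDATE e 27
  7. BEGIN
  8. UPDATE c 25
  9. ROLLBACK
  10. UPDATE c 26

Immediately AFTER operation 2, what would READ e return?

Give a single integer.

Initial committed: {b=8, c=13, d=4, e=14}
Op 1: UPDATE b=24 (auto-commit; committed b=24)
Op 2: UPDATE e=3 (auto-commit; committed e=3)
After op 2: visible(e) = 3 (pending={}, committed={b=24, c=13, d=4, e=3})

Answer: 3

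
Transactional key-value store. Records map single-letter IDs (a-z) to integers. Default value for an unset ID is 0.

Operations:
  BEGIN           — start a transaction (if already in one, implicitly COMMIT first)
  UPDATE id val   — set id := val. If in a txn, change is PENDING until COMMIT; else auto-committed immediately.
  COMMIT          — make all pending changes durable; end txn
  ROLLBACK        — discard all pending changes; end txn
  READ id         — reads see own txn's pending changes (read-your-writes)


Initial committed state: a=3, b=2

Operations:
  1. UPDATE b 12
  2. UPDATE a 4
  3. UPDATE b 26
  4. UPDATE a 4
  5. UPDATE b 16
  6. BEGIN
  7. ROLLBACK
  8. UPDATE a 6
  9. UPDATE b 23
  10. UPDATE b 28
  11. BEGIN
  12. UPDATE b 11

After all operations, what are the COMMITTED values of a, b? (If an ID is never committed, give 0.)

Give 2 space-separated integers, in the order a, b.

Answer: 6 28

Derivation:
Initial committed: {a=3, b=2}
Op 1: UPDATE b=12 (auto-commit; committed b=12)
Op 2: UPDATE a=4 (auto-commit; committed a=4)
Op 3: UPDATE b=26 (auto-commit; committed b=26)
Op 4: UPDATE a=4 (auto-commit; committed a=4)
Op 5: UPDATE b=16 (auto-commit; committed b=16)
Op 6: BEGIN: in_txn=True, pending={}
Op 7: ROLLBACK: discarded pending []; in_txn=False
Op 8: UPDATE a=6 (auto-commit; committed a=6)
Op 9: UPDATE b=23 (auto-commit; committed b=23)
Op 10: UPDATE b=28 (auto-commit; committed b=28)
Op 11: BEGIN: in_txn=True, pending={}
Op 12: UPDATE b=11 (pending; pending now {b=11})
Final committed: {a=6, b=28}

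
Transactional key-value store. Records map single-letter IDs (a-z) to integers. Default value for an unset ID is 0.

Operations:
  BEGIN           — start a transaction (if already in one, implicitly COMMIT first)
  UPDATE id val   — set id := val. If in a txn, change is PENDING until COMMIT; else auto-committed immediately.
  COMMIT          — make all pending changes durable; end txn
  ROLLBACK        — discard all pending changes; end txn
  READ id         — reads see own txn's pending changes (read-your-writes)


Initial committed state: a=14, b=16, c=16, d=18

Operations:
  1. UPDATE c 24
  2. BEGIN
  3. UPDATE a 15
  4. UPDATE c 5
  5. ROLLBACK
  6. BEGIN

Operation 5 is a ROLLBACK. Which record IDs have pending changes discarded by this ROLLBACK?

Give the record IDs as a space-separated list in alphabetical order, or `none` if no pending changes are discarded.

Initial committed: {a=14, b=16, c=16, d=18}
Op 1: UPDATE c=24 (auto-commit; committed c=24)
Op 2: BEGIN: in_txn=True, pending={}
Op 3: UPDATE a=15 (pending; pending now {a=15})
Op 4: UPDATE c=5 (pending; pending now {a=15, c=5})
Op 5: ROLLBACK: discarded pending ['a', 'c']; in_txn=False
Op 6: BEGIN: in_txn=True, pending={}
ROLLBACK at op 5 discards: ['a', 'c']

Answer: a c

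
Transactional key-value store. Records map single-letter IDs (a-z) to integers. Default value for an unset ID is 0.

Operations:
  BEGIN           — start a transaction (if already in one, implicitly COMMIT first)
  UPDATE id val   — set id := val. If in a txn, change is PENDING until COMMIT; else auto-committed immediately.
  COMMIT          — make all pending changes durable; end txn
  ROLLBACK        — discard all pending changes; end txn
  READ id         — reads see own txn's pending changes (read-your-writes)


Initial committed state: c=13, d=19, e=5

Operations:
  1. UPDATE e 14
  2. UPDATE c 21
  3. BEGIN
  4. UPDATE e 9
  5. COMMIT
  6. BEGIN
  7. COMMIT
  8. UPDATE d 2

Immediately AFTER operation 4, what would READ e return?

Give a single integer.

Answer: 9

Derivation:
Initial committed: {c=13, d=19, e=5}
Op 1: UPDATE e=14 (auto-commit; committed e=14)
Op 2: UPDATE c=21 (auto-commit; committed c=21)
Op 3: BEGIN: in_txn=True, pending={}
Op 4: UPDATE e=9 (pending; pending now {e=9})
After op 4: visible(e) = 9 (pending={e=9}, committed={c=21, d=19, e=14})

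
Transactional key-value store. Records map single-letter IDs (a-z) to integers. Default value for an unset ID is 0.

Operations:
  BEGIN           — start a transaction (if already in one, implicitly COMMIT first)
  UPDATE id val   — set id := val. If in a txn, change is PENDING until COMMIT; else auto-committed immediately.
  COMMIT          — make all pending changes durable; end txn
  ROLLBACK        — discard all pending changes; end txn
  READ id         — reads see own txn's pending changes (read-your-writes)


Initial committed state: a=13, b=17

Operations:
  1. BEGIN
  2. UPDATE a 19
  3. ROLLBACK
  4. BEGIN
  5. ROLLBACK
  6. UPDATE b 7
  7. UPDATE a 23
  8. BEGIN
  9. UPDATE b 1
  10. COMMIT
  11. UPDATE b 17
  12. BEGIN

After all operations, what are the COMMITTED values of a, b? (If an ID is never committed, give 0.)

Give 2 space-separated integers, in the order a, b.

Initial committed: {a=13, b=17}
Op 1: BEGIN: in_txn=True, pending={}
Op 2: UPDATE a=19 (pending; pending now {a=19})
Op 3: ROLLBACK: discarded pending ['a']; in_txn=False
Op 4: BEGIN: in_txn=True, pending={}
Op 5: ROLLBACK: discarded pending []; in_txn=False
Op 6: UPDATE b=7 (auto-commit; committed b=7)
Op 7: UPDATE a=23 (auto-commit; committed a=23)
Op 8: BEGIN: in_txn=True, pending={}
Op 9: UPDATE b=1 (pending; pending now {b=1})
Op 10: COMMIT: merged ['b'] into committed; committed now {a=23, b=1}
Op 11: UPDATE b=17 (auto-commit; committed b=17)
Op 12: BEGIN: in_txn=True, pending={}
Final committed: {a=23, b=17}

Answer: 23 17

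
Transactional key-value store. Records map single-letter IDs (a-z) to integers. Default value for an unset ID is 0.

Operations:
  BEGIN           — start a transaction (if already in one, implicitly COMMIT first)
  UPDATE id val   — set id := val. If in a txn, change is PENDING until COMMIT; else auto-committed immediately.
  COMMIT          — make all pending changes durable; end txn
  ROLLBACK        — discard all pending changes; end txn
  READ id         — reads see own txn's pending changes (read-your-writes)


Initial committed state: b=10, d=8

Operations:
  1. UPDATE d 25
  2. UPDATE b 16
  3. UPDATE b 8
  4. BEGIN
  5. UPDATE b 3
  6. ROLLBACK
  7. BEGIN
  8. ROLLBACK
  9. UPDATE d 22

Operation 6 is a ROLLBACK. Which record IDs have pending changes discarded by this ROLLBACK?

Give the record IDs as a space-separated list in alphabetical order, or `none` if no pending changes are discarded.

Answer: b

Derivation:
Initial committed: {b=10, d=8}
Op 1: UPDATE d=25 (auto-commit; committed d=25)
Op 2: UPDATE b=16 (auto-commit; committed b=16)
Op 3: UPDATE b=8 (auto-commit; committed b=8)
Op 4: BEGIN: in_txn=True, pending={}
Op 5: UPDATE b=3 (pending; pending now {b=3})
Op 6: ROLLBACK: discarded pending ['b']; in_txn=False
Op 7: BEGIN: in_txn=True, pending={}
Op 8: ROLLBACK: discarded pending []; in_txn=False
Op 9: UPDATE d=22 (auto-commit; committed d=22)
ROLLBACK at op 6 discards: ['b']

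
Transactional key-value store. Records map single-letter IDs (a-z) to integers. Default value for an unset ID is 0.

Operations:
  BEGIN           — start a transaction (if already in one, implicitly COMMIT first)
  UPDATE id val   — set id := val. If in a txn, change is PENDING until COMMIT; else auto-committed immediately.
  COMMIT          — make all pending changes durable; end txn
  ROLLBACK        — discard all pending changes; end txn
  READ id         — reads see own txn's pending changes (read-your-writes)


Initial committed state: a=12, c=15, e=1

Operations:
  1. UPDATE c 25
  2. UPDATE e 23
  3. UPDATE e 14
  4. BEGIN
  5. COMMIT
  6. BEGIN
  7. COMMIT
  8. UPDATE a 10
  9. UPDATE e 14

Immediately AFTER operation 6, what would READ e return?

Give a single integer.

Initial committed: {a=12, c=15, e=1}
Op 1: UPDATE c=25 (auto-commit; committed c=25)
Op 2: UPDATE e=23 (auto-commit; committed e=23)
Op 3: UPDATE e=14 (auto-commit; committed e=14)
Op 4: BEGIN: in_txn=True, pending={}
Op 5: COMMIT: merged [] into committed; committed now {a=12, c=25, e=14}
Op 6: BEGIN: in_txn=True, pending={}
After op 6: visible(e) = 14 (pending={}, committed={a=12, c=25, e=14})

Answer: 14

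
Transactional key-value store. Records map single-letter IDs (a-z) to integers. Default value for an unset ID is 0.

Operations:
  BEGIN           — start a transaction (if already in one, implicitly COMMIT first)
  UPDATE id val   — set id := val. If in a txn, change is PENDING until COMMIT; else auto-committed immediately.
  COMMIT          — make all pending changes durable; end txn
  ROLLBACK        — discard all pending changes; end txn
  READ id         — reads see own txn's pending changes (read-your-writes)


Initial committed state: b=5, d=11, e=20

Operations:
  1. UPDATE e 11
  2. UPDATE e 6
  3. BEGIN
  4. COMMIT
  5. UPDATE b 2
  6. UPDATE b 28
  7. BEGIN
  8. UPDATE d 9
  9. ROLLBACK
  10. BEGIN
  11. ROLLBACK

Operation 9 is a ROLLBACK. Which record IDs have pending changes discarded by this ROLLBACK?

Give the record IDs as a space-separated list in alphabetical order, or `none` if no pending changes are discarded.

Initial committed: {b=5, d=11, e=20}
Op 1: UPDATE e=11 (auto-commit; committed e=11)
Op 2: UPDATE e=6 (auto-commit; committed e=6)
Op 3: BEGIN: in_txn=True, pending={}
Op 4: COMMIT: merged [] into committed; committed now {b=5, d=11, e=6}
Op 5: UPDATE b=2 (auto-commit; committed b=2)
Op 6: UPDATE b=28 (auto-commit; committed b=28)
Op 7: BEGIN: in_txn=True, pending={}
Op 8: UPDATE d=9 (pending; pending now {d=9})
Op 9: ROLLBACK: discarded pending ['d']; in_txn=False
Op 10: BEGIN: in_txn=True, pending={}
Op 11: ROLLBACK: discarded pending []; in_txn=False
ROLLBACK at op 9 discards: ['d']

Answer: d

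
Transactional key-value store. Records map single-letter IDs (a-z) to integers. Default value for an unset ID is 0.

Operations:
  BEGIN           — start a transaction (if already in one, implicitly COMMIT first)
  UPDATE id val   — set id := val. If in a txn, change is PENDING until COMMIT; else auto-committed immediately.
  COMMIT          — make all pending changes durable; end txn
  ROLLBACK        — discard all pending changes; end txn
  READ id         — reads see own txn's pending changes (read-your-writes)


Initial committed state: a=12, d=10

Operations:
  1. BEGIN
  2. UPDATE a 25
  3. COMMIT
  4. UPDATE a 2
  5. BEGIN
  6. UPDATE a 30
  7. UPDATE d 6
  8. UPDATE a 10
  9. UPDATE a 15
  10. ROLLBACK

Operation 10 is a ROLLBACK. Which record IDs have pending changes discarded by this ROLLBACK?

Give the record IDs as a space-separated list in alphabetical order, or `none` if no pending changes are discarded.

Initial committed: {a=12, d=10}
Op 1: BEGIN: in_txn=True, pending={}
Op 2: UPDATE a=25 (pending; pending now {a=25})
Op 3: COMMIT: merged ['a'] into committed; committed now {a=25, d=10}
Op 4: UPDATE a=2 (auto-commit; committed a=2)
Op 5: BEGIN: in_txn=True, pending={}
Op 6: UPDATE a=30 (pending; pending now {a=30})
Op 7: UPDATE d=6 (pending; pending now {a=30, d=6})
Op 8: UPDATE a=10 (pending; pending now {a=10, d=6})
Op 9: UPDATE a=15 (pending; pending now {a=15, d=6})
Op 10: ROLLBACK: discarded pending ['a', 'd']; in_txn=False
ROLLBACK at op 10 discards: ['a', 'd']

Answer: a d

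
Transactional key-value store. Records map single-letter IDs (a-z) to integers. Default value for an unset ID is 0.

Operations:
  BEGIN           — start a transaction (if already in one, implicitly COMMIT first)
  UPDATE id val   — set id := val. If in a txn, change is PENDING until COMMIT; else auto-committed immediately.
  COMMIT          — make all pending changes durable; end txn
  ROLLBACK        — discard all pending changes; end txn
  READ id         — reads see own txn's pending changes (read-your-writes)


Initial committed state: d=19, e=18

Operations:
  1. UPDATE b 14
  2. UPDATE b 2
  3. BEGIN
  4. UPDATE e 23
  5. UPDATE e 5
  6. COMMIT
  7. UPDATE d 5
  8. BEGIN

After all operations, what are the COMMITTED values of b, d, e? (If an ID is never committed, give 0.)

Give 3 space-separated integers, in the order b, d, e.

Answer: 2 5 5

Derivation:
Initial committed: {d=19, e=18}
Op 1: UPDATE b=14 (auto-commit; committed b=14)
Op 2: UPDATE b=2 (auto-commit; committed b=2)
Op 3: BEGIN: in_txn=True, pending={}
Op 4: UPDATE e=23 (pending; pending now {e=23})
Op 5: UPDATE e=5 (pending; pending now {e=5})
Op 6: COMMIT: merged ['e'] into committed; committed now {b=2, d=19, e=5}
Op 7: UPDATE d=5 (auto-commit; committed d=5)
Op 8: BEGIN: in_txn=True, pending={}
Final committed: {b=2, d=5, e=5}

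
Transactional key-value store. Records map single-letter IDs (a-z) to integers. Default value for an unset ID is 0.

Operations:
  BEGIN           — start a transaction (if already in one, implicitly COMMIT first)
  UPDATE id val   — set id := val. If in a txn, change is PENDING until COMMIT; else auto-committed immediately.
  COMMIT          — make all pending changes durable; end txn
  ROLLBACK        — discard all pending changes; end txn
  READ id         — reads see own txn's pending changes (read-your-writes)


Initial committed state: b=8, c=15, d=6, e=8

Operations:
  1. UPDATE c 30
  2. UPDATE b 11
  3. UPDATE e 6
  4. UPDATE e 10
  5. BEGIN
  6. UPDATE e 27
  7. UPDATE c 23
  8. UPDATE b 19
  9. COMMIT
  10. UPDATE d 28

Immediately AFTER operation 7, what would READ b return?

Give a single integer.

Initial committed: {b=8, c=15, d=6, e=8}
Op 1: UPDATE c=30 (auto-commit; committed c=30)
Op 2: UPDATE b=11 (auto-commit; committed b=11)
Op 3: UPDATE e=6 (auto-commit; committed e=6)
Op 4: UPDATE e=10 (auto-commit; committed e=10)
Op 5: BEGIN: in_txn=True, pending={}
Op 6: UPDATE e=27 (pending; pending now {e=27})
Op 7: UPDATE c=23 (pending; pending now {c=23, e=27})
After op 7: visible(b) = 11 (pending={c=23, e=27}, committed={b=11, c=30, d=6, e=10})

Answer: 11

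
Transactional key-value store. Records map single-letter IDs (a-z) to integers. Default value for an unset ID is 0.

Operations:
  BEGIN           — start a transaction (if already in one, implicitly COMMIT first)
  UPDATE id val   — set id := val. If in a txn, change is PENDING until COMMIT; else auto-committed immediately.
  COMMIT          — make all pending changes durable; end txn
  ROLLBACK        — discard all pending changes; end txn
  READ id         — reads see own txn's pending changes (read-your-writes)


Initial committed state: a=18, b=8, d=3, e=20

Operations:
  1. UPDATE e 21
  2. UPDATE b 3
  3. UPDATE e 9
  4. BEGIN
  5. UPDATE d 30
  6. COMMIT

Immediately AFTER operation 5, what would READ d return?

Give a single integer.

Answer: 30

Derivation:
Initial committed: {a=18, b=8, d=3, e=20}
Op 1: UPDATE e=21 (auto-commit; committed e=21)
Op 2: UPDATE b=3 (auto-commit; committed b=3)
Op 3: UPDATE e=9 (auto-commit; committed e=9)
Op 4: BEGIN: in_txn=True, pending={}
Op 5: UPDATE d=30 (pending; pending now {d=30})
After op 5: visible(d) = 30 (pending={d=30}, committed={a=18, b=3, d=3, e=9})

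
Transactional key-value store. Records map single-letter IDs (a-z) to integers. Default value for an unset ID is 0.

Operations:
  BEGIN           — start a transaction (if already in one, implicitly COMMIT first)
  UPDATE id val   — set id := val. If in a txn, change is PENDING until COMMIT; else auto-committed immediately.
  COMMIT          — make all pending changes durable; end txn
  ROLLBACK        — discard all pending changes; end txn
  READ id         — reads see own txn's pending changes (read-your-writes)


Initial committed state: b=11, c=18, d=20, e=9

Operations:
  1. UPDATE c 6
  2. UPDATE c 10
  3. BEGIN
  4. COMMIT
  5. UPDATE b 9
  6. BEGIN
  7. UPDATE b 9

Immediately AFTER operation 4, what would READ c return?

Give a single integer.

Answer: 10

Derivation:
Initial committed: {b=11, c=18, d=20, e=9}
Op 1: UPDATE c=6 (auto-commit; committed c=6)
Op 2: UPDATE c=10 (auto-commit; committed c=10)
Op 3: BEGIN: in_txn=True, pending={}
Op 4: COMMIT: merged [] into committed; committed now {b=11, c=10, d=20, e=9}
After op 4: visible(c) = 10 (pending={}, committed={b=11, c=10, d=20, e=9})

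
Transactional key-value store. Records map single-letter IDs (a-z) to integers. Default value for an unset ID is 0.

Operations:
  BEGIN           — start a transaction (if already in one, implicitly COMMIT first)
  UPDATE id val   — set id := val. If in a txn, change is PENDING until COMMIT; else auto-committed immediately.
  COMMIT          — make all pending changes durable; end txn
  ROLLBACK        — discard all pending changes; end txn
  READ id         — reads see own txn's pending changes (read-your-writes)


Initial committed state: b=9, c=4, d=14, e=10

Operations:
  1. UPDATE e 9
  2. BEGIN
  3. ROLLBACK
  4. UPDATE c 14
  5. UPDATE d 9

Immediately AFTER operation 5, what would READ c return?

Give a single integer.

Initial committed: {b=9, c=4, d=14, e=10}
Op 1: UPDATE e=9 (auto-commit; committed e=9)
Op 2: BEGIN: in_txn=True, pending={}
Op 3: ROLLBACK: discarded pending []; in_txn=False
Op 4: UPDATE c=14 (auto-commit; committed c=14)
Op 5: UPDATE d=9 (auto-commit; committed d=9)
After op 5: visible(c) = 14 (pending={}, committed={b=9, c=14, d=9, e=9})

Answer: 14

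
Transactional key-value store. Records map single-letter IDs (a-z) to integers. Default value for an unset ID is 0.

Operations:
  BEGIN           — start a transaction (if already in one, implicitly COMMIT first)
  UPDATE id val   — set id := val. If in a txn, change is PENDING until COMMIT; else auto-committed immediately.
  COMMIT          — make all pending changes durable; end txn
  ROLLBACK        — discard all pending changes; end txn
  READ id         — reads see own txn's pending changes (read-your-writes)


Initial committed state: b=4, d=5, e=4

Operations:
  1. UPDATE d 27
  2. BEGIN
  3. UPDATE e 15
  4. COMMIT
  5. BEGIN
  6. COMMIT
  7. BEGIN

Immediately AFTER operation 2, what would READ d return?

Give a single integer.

Initial committed: {b=4, d=5, e=4}
Op 1: UPDATE d=27 (auto-commit; committed d=27)
Op 2: BEGIN: in_txn=True, pending={}
After op 2: visible(d) = 27 (pending={}, committed={b=4, d=27, e=4})

Answer: 27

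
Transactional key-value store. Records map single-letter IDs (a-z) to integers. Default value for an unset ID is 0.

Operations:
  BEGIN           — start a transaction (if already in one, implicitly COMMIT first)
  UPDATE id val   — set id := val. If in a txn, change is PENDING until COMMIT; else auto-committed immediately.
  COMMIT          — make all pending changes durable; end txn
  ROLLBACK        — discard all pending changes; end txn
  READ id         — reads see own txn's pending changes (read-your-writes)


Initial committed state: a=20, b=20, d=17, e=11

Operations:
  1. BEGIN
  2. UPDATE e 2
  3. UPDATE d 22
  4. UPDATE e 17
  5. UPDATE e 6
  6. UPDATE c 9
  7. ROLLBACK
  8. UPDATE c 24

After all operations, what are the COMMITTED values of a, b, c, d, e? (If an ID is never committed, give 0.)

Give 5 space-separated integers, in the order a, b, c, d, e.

Answer: 20 20 24 17 11

Derivation:
Initial committed: {a=20, b=20, d=17, e=11}
Op 1: BEGIN: in_txn=True, pending={}
Op 2: UPDATE e=2 (pending; pending now {e=2})
Op 3: UPDATE d=22 (pending; pending now {d=22, e=2})
Op 4: UPDATE e=17 (pending; pending now {d=22, e=17})
Op 5: UPDATE e=6 (pending; pending now {d=22, e=6})
Op 6: UPDATE c=9 (pending; pending now {c=9, d=22, e=6})
Op 7: ROLLBACK: discarded pending ['c', 'd', 'e']; in_txn=False
Op 8: UPDATE c=24 (auto-commit; committed c=24)
Final committed: {a=20, b=20, c=24, d=17, e=11}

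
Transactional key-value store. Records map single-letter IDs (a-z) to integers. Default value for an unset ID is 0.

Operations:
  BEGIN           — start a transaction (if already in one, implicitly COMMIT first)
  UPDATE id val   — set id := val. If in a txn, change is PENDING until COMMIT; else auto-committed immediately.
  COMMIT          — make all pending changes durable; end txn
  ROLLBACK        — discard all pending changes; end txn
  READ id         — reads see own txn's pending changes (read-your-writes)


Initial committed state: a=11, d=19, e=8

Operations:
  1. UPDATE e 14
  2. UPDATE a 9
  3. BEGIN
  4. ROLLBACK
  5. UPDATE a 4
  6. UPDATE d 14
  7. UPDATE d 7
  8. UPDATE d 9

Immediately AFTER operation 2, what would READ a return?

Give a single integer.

Answer: 9

Derivation:
Initial committed: {a=11, d=19, e=8}
Op 1: UPDATE e=14 (auto-commit; committed e=14)
Op 2: UPDATE a=9 (auto-commit; committed a=9)
After op 2: visible(a) = 9 (pending={}, committed={a=9, d=19, e=14})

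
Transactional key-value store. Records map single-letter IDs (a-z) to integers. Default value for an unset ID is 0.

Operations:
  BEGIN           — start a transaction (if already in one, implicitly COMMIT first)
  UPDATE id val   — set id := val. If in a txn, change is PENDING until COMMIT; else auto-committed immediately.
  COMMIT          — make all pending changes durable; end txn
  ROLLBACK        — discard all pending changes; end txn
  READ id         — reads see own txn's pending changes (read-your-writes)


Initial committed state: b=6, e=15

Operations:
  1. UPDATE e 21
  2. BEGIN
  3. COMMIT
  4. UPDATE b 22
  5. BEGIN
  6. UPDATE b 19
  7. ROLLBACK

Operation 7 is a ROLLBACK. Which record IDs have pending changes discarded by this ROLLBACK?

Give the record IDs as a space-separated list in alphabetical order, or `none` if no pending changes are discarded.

Initial committed: {b=6, e=15}
Op 1: UPDATE e=21 (auto-commit; committed e=21)
Op 2: BEGIN: in_txn=True, pending={}
Op 3: COMMIT: merged [] into committed; committed now {b=6, e=21}
Op 4: UPDATE b=22 (auto-commit; committed b=22)
Op 5: BEGIN: in_txn=True, pending={}
Op 6: UPDATE b=19 (pending; pending now {b=19})
Op 7: ROLLBACK: discarded pending ['b']; in_txn=False
ROLLBACK at op 7 discards: ['b']

Answer: b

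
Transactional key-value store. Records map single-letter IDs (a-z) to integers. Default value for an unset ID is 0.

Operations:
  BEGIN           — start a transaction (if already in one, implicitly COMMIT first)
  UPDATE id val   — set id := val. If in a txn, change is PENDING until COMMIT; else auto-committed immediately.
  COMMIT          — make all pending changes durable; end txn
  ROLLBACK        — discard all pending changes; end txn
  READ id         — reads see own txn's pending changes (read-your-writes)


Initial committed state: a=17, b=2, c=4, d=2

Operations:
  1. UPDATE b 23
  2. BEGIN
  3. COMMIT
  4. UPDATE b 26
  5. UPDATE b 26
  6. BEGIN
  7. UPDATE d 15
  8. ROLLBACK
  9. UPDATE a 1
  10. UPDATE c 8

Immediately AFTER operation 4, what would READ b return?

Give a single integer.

Answer: 26

Derivation:
Initial committed: {a=17, b=2, c=4, d=2}
Op 1: UPDATE b=23 (auto-commit; committed b=23)
Op 2: BEGIN: in_txn=True, pending={}
Op 3: COMMIT: merged [] into committed; committed now {a=17, b=23, c=4, d=2}
Op 4: UPDATE b=26 (auto-commit; committed b=26)
After op 4: visible(b) = 26 (pending={}, committed={a=17, b=26, c=4, d=2})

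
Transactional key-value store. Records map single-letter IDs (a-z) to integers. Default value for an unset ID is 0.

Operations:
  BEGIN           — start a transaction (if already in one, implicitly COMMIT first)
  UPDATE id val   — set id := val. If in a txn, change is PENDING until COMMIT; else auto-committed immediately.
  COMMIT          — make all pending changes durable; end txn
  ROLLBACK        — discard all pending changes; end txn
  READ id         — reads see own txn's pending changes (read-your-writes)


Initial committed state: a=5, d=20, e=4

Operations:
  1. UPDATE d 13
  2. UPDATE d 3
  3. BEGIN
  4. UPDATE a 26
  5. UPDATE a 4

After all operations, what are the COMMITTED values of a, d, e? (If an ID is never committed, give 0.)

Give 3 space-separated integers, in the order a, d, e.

Initial committed: {a=5, d=20, e=4}
Op 1: UPDATE d=13 (auto-commit; committed d=13)
Op 2: UPDATE d=3 (auto-commit; committed d=3)
Op 3: BEGIN: in_txn=True, pending={}
Op 4: UPDATE a=26 (pending; pending now {a=26})
Op 5: UPDATE a=4 (pending; pending now {a=4})
Final committed: {a=5, d=3, e=4}

Answer: 5 3 4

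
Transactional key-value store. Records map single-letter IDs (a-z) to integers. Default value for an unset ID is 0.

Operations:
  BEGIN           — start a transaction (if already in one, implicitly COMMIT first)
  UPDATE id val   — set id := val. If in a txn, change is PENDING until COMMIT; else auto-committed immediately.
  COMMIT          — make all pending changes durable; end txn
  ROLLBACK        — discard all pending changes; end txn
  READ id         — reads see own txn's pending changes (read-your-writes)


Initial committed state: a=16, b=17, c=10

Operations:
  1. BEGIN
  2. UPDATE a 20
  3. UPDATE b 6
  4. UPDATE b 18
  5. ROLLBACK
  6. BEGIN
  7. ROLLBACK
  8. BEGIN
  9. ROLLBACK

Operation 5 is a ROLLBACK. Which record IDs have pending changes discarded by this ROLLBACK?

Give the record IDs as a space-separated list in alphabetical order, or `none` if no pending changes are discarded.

Initial committed: {a=16, b=17, c=10}
Op 1: BEGIN: in_txn=True, pending={}
Op 2: UPDATE a=20 (pending; pending now {a=20})
Op 3: UPDATE b=6 (pending; pending now {a=20, b=6})
Op 4: UPDATE b=18 (pending; pending now {a=20, b=18})
Op 5: ROLLBACK: discarded pending ['a', 'b']; in_txn=False
Op 6: BEGIN: in_txn=True, pending={}
Op 7: ROLLBACK: discarded pending []; in_txn=False
Op 8: BEGIN: in_txn=True, pending={}
Op 9: ROLLBACK: discarded pending []; in_txn=False
ROLLBACK at op 5 discards: ['a', 'b']

Answer: a b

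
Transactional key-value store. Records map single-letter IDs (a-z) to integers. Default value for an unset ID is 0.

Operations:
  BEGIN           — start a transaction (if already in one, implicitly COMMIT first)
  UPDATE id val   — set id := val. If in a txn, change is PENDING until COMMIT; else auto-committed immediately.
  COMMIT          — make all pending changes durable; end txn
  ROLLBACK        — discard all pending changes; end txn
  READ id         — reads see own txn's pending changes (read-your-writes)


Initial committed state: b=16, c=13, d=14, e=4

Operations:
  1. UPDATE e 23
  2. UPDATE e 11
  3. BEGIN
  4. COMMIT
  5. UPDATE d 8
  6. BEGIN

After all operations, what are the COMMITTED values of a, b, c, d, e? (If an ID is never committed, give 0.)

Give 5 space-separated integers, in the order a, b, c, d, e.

Answer: 0 16 13 8 11

Derivation:
Initial committed: {b=16, c=13, d=14, e=4}
Op 1: UPDATE e=23 (auto-commit; committed e=23)
Op 2: UPDATE e=11 (auto-commit; committed e=11)
Op 3: BEGIN: in_txn=True, pending={}
Op 4: COMMIT: merged [] into committed; committed now {b=16, c=13, d=14, e=11}
Op 5: UPDATE d=8 (auto-commit; committed d=8)
Op 6: BEGIN: in_txn=True, pending={}
Final committed: {b=16, c=13, d=8, e=11}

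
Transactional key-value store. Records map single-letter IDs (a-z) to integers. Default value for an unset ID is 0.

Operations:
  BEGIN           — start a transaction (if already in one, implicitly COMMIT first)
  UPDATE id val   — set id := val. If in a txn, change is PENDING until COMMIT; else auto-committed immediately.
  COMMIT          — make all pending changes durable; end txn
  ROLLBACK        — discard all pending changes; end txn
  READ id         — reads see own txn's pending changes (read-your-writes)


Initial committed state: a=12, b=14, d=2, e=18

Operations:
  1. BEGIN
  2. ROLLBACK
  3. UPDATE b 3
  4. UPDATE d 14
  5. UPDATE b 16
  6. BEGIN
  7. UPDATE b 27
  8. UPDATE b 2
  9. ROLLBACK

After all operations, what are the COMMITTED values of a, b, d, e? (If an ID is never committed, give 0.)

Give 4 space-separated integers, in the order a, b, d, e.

Initial committed: {a=12, b=14, d=2, e=18}
Op 1: BEGIN: in_txn=True, pending={}
Op 2: ROLLBACK: discarded pending []; in_txn=False
Op 3: UPDATE b=3 (auto-commit; committed b=3)
Op 4: UPDATE d=14 (auto-commit; committed d=14)
Op 5: UPDATE b=16 (auto-commit; committed b=16)
Op 6: BEGIN: in_txn=True, pending={}
Op 7: UPDATE b=27 (pending; pending now {b=27})
Op 8: UPDATE b=2 (pending; pending now {b=2})
Op 9: ROLLBACK: discarded pending ['b']; in_txn=False
Final committed: {a=12, b=16, d=14, e=18}

Answer: 12 16 14 18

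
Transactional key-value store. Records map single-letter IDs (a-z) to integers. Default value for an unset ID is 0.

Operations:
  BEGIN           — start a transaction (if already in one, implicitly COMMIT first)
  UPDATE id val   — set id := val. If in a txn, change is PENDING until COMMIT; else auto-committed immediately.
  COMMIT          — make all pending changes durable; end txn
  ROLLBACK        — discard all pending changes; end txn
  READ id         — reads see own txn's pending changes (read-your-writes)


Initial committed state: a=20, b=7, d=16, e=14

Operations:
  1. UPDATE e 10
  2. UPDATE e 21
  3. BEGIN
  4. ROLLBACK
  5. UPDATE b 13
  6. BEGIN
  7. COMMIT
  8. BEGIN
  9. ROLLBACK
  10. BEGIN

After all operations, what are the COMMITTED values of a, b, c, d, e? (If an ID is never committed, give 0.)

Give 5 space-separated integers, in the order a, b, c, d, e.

Answer: 20 13 0 16 21

Derivation:
Initial committed: {a=20, b=7, d=16, e=14}
Op 1: UPDATE e=10 (auto-commit; committed e=10)
Op 2: UPDATE e=21 (auto-commit; committed e=21)
Op 3: BEGIN: in_txn=True, pending={}
Op 4: ROLLBACK: discarded pending []; in_txn=False
Op 5: UPDATE b=13 (auto-commit; committed b=13)
Op 6: BEGIN: in_txn=True, pending={}
Op 7: COMMIT: merged [] into committed; committed now {a=20, b=13, d=16, e=21}
Op 8: BEGIN: in_txn=True, pending={}
Op 9: ROLLBACK: discarded pending []; in_txn=False
Op 10: BEGIN: in_txn=True, pending={}
Final committed: {a=20, b=13, d=16, e=21}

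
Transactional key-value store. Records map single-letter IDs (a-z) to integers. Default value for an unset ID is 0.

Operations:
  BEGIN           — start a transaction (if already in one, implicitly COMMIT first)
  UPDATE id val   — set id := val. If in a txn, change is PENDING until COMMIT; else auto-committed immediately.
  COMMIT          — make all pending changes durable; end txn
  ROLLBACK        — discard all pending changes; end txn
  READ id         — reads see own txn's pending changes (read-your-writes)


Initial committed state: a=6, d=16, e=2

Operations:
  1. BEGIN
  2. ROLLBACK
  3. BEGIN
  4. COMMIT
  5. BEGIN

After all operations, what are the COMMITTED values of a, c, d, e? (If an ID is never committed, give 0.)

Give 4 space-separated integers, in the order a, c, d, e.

Answer: 6 0 16 2

Derivation:
Initial committed: {a=6, d=16, e=2}
Op 1: BEGIN: in_txn=True, pending={}
Op 2: ROLLBACK: discarded pending []; in_txn=False
Op 3: BEGIN: in_txn=True, pending={}
Op 4: COMMIT: merged [] into committed; committed now {a=6, d=16, e=2}
Op 5: BEGIN: in_txn=True, pending={}
Final committed: {a=6, d=16, e=2}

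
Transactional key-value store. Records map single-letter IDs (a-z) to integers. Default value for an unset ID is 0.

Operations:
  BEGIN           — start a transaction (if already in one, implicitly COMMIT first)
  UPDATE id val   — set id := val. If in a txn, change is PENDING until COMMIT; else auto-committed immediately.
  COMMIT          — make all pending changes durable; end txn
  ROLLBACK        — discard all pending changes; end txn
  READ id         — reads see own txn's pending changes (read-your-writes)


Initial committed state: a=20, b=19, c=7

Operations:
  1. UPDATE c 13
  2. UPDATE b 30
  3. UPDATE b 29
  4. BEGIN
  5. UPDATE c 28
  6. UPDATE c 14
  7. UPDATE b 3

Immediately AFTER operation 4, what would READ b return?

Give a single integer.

Answer: 29

Derivation:
Initial committed: {a=20, b=19, c=7}
Op 1: UPDATE c=13 (auto-commit; committed c=13)
Op 2: UPDATE b=30 (auto-commit; committed b=30)
Op 3: UPDATE b=29 (auto-commit; committed b=29)
Op 4: BEGIN: in_txn=True, pending={}
After op 4: visible(b) = 29 (pending={}, committed={a=20, b=29, c=13})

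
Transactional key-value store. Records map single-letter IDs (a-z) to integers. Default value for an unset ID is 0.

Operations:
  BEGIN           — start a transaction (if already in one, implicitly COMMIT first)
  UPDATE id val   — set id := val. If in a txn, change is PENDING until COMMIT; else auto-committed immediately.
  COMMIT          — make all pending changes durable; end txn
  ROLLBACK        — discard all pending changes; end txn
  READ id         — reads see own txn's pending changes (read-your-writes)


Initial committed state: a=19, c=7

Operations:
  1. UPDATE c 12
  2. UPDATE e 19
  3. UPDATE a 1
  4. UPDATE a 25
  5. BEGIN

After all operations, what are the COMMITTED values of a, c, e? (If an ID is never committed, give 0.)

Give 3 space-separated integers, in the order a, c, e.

Answer: 25 12 19

Derivation:
Initial committed: {a=19, c=7}
Op 1: UPDATE c=12 (auto-commit; committed c=12)
Op 2: UPDATE e=19 (auto-commit; committed e=19)
Op 3: UPDATE a=1 (auto-commit; committed a=1)
Op 4: UPDATE a=25 (auto-commit; committed a=25)
Op 5: BEGIN: in_txn=True, pending={}
Final committed: {a=25, c=12, e=19}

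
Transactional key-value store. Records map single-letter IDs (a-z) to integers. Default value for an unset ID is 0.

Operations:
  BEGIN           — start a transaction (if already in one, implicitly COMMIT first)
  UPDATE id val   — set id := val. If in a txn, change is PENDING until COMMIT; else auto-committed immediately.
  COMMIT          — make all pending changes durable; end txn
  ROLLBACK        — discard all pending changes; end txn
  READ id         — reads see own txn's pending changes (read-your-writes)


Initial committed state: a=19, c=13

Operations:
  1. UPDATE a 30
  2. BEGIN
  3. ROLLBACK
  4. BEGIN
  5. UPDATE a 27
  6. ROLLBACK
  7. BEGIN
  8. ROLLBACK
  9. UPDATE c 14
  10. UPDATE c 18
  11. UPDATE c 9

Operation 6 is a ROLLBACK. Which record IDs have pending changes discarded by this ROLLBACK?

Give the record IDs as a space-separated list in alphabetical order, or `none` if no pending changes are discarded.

Answer: a

Derivation:
Initial committed: {a=19, c=13}
Op 1: UPDATE a=30 (auto-commit; committed a=30)
Op 2: BEGIN: in_txn=True, pending={}
Op 3: ROLLBACK: discarded pending []; in_txn=False
Op 4: BEGIN: in_txn=True, pending={}
Op 5: UPDATE a=27 (pending; pending now {a=27})
Op 6: ROLLBACK: discarded pending ['a']; in_txn=False
Op 7: BEGIN: in_txn=True, pending={}
Op 8: ROLLBACK: discarded pending []; in_txn=False
Op 9: UPDATE c=14 (auto-commit; committed c=14)
Op 10: UPDATE c=18 (auto-commit; committed c=18)
Op 11: UPDATE c=9 (auto-commit; committed c=9)
ROLLBACK at op 6 discards: ['a']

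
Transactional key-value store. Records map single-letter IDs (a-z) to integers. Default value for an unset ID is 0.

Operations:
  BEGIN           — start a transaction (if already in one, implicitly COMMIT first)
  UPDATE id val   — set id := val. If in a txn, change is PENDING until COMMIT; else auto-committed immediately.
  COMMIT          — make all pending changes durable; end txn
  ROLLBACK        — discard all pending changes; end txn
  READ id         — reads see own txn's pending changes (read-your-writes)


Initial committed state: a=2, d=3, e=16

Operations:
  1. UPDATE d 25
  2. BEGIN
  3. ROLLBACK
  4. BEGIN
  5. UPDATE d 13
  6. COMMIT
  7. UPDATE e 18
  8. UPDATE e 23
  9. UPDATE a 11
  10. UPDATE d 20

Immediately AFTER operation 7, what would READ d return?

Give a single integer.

Initial committed: {a=2, d=3, e=16}
Op 1: UPDATE d=25 (auto-commit; committed d=25)
Op 2: BEGIN: in_txn=True, pending={}
Op 3: ROLLBACK: discarded pending []; in_txn=False
Op 4: BEGIN: in_txn=True, pending={}
Op 5: UPDATE d=13 (pending; pending now {d=13})
Op 6: COMMIT: merged ['d'] into committed; committed now {a=2, d=13, e=16}
Op 7: UPDATE e=18 (auto-commit; committed e=18)
After op 7: visible(d) = 13 (pending={}, committed={a=2, d=13, e=18})

Answer: 13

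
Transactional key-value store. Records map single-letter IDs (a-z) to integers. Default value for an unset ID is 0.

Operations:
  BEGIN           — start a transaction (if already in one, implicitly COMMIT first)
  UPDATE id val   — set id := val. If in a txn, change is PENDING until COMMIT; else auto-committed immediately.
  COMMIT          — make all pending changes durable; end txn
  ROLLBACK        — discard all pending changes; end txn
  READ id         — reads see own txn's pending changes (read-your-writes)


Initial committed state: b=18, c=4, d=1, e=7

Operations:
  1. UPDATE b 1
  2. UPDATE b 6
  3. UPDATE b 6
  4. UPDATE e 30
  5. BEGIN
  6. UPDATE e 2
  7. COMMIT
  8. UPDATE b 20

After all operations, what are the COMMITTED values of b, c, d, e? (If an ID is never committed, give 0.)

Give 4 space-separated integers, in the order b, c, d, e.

Answer: 20 4 1 2

Derivation:
Initial committed: {b=18, c=4, d=1, e=7}
Op 1: UPDATE b=1 (auto-commit; committed b=1)
Op 2: UPDATE b=6 (auto-commit; committed b=6)
Op 3: UPDATE b=6 (auto-commit; committed b=6)
Op 4: UPDATE e=30 (auto-commit; committed e=30)
Op 5: BEGIN: in_txn=True, pending={}
Op 6: UPDATE e=2 (pending; pending now {e=2})
Op 7: COMMIT: merged ['e'] into committed; committed now {b=6, c=4, d=1, e=2}
Op 8: UPDATE b=20 (auto-commit; committed b=20)
Final committed: {b=20, c=4, d=1, e=2}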